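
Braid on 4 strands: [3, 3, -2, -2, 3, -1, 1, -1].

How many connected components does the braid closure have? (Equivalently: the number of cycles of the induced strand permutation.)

Track the strand permutation on 4 strands, starting from identity.
  step 1: s3 swaps positions 3,4 -> [1 2 4 3]
  step 2: s3 swaps positions 3,4 -> [1 2 3 4]
  step 3: s2^-1 swaps positions 2,3 -> [1 3 2 4]
  step 4: s2^-1 swaps positions 2,3 -> [1 2 3 4]
  step 5: s3 swaps positions 3,4 -> [1 2 4 3]
  step 6: s1^-1 swaps positions 1,2 -> [2 1 4 3]
  step 7: s1 swaps positions 1,2 -> [1 2 4 3]
  step 8: s1^-1 swaps positions 1,2 -> [2 1 4 3]
Final permutation (position -> original strand): [2 1 4 3]
Closure components = cycle count of this permutation = 2.

Answer: 2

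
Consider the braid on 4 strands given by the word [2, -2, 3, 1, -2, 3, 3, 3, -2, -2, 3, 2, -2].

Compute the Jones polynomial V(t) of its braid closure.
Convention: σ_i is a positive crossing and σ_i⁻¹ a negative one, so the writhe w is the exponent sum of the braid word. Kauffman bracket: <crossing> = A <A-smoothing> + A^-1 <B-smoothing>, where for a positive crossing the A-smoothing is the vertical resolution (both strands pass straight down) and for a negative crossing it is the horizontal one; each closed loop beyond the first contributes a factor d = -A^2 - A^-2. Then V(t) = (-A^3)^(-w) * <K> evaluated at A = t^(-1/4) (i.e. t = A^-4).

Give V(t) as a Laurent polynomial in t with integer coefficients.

The presented braid s2 s2^-1 s3 s1 s2^-1 s3 s3 s3 s2^-1 s2^-1 s3 s2 s2^-1 on 4 strands reduces by inverse Markov moves (closure unchanged at each step):
  Deconjugate: the word is γ·β·γ⁻¹ with γ = s2 s2^-1 (prefix) and γ⁻¹ = s2 s2^-1 (suffix); strip both.
Reduced to β = s3 s1 s2^-1 s3 s3 s3 s2^-1 s2^-1 s3 on 4 strands, 9 crossings.
Compute on β:
Braid: s3 s1 s2^-1 s3 s3 s3 s2^-1 s2^-1 s3 on 4 strands, 9 crossings.
Writhe w = (#positive) - (#negative) = 6 - 3 = 3.
State-sum expansion of <K>. There are 2^9 = 512 states.
Each crossing splits two ways (0=vertical, 1=horizontal). The state's weight is A^(#A-smoothings - #B-smoothings) * d^(loops - 1).
Tabulate the states by total A-exponent and number of loops L (A-exp: L × count):
  A^9: L=5 ×1
  A^7: L=4 ×9
  A^5: L=3 ×32, L=5 ×4
  A^3: L=2 ×51, L=4 ×32, L=6 ×1
  A^1: L=1 ×27, L=3 ×81, L=5 ×18
  A^-1: L=2 ×53, L=4 ×67, L=6 ×6
  A^-3: L=3 ×50, L=5 ×33, L=7 ×1
  A^-5: L=4 ×27, L=6 ×9
  A^-7: L=5 ×8, L=7 ×1
  A^-9: L=6 ×1
Each group contributes A^e * Σ count * d^(L-1):
Powers of d = -A^2 - A^-2: d^2 = A^4 + 2 + A^-4; d^3 = -A^6 - 3*A^2 - 3*A^-2 - A^-6; d^4 = A^8 + 4*A^4 + 6 + 4*A^-4 + A^-8; d^5 = -A^10 - 5*A^6 - 10*A^2 - 10*A^-2 - 5*A^-6 - A^-10; d^6 = A^12 + 6*A^8 + 15*A^4 + 20 + 15*A^-4 + 6*A^-8 + A^-12.
  A^9 * (d^4) = A^17 + 4*A^13 + 6*A^9 + 4*A^5 + A
  A^7 * (9*d^3) = -9*A^13 - 27*A^9 - 27*A^5 - 9*A
  A^5 * (32*d^2 + 4*d^4) = 4*A^13 + 48*A^9 + 88*A^5 + 48*A + 4*A^-3
  A^3 * (51*d + 32*d^3 + d^5) = -A^13 - 37*A^9 - 157*A^5 - 157*A - 37*A^-3 - A^-7
  A^1 * (27 + 81*d^2 + 18*d^4) = 18*A^9 + 153*A^5 + 297*A + 153*A^-3 + 18*A^-7
  A^-1 * (53*d + 67*d^3 + 6*d^5) = -6*A^9 - 97*A^5 - 314*A - 314*A^-3 - 97*A^-7 - 6*A^-11
  A^-3 * (50*d^2 + 33*d^4 + d^6) = A^9 + 39*A^5 + 197*A + 318*A^-3 + 197*A^-7 + 39*A^-11 + A^-15
  A^-5 * (27*d^3 + 9*d^5) = -9*A^5 - 72*A - 171*A^-3 - 171*A^-7 - 72*A^-11 - 9*A^-15
  A^-7 * (8*d^4 + d^6) = A^5 + 14*A + 47*A^-3 + 68*A^-7 + 47*A^-11 + 14*A^-15 + A^-19
  A^-9 * (d^5) = -A - 5*A^-3 - 10*A^-7 - 10*A^-11 - 5*A^-15 - A^-19
Summing the groups: <K> = A^17 - 2*A^13 + 3*A^9 - 5*A^5 + 4*A - 5*A^-3 + 4*A^-7 - 2*A^-11 + A^-15
Normalise by the writhe: (-A^3)^(-w) = (-A^3)^(-3) = -A^-9, so f(A) = -A^-9 * <K> = -A^8 + 2*A^4 - 3 + 5*A^-4 - 4*A^-8 + 5*A^-12 - 4*A^-16 + 2*A^-20 - A^-24.
Substitute A = t^(-1/4), i.e. A^e → t^(-e/4): V(t) = -t^6 + 2*t^5 - 4*t^4 + 5*t^3 - 4*t^2 + 5*t - 3 + 2*t^-1 - t^-2

Answer: -t^6 + 2*t^5 - 4*t^4 + 5*t^3 - 4*t^2 + 5*t - 3 + 2*t^-1 - t^-2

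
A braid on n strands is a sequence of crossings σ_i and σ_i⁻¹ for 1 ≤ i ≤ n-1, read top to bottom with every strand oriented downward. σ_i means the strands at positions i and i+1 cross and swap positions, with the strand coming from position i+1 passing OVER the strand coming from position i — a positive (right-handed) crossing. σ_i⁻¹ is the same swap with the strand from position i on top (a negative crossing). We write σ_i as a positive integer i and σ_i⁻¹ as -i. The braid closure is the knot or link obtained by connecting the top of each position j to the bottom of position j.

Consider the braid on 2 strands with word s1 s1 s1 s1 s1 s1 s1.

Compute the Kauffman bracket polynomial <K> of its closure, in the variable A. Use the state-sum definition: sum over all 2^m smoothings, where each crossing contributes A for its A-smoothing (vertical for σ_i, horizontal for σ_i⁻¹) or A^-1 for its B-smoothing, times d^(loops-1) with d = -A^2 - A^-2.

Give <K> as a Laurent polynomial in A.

-A^9 - A + A^-3 - A^-7 + A^-11 - A^-15 + A^-19

Derivation:
Braid: s1 s1 s1 s1 s1 s1 s1 on 2 strands, 7 crossings.
Writhe w = (#positive) - (#negative) = 7 - 0 = 7.
State-sum expansion of <K>. There are 2^7 = 128 states.
For each crossing: s=0 is the vertical smoothing, s=1 horizontal. Crossing k contributes A^(sign_k * (1 - 2*s_k)); loop factor d = -A^2 - A^-2.
Tabulate the states by total A-exponent and number of loops L (A-exp: L × count):
  A^7: L=2 ×1
  A^5: L=1 ×7
  A^3: L=2 ×21
  A^1: L=3 ×35
  A^-1: L=4 ×35
  A^-3: L=5 ×21
  A^-5: L=6 ×7
  A^-7: L=7 ×1
Each group contributes A^e * Σ count * d^(L-1):
Powers of d = -A^2 - A^-2: d^2 = A^4 + 2 + A^-4; d^3 = -A^6 - 3*A^2 - 3*A^-2 - A^-6; d^4 = A^8 + 4*A^4 + 6 + 4*A^-4 + A^-8; d^5 = -A^10 - 5*A^6 - 10*A^2 - 10*A^-2 - 5*A^-6 - A^-10; d^6 = A^12 + 6*A^8 + 15*A^4 + 20 + 15*A^-4 + 6*A^-8 + A^-12.
  A^7 * (d) = -A^9 - A^5
  A^5 * (7) = 7*A^5
  A^3 * (21*d) = -21*A^5 - 21*A
  A^1 * (35*d^2) = 35*A^5 + 70*A + 35*A^-3
  A^-1 * (35*d^3) = -35*A^5 - 105*A - 105*A^-3 - 35*A^-7
  A^-3 * (21*d^4) = 21*A^5 + 84*A + 126*A^-3 + 84*A^-7 + 21*A^-11
  A^-5 * (7*d^5) = -7*A^5 - 35*A - 70*A^-3 - 70*A^-7 - 35*A^-11 - 7*A^-15
  A^-7 * (d^6) = A^5 + 6*A + 15*A^-3 + 20*A^-7 + 15*A^-11 + 6*A^-15 + A^-19
Summing the groups: <K> = -A^9 - A + A^-3 - A^-7 + A^-11 - A^-15 + A^-19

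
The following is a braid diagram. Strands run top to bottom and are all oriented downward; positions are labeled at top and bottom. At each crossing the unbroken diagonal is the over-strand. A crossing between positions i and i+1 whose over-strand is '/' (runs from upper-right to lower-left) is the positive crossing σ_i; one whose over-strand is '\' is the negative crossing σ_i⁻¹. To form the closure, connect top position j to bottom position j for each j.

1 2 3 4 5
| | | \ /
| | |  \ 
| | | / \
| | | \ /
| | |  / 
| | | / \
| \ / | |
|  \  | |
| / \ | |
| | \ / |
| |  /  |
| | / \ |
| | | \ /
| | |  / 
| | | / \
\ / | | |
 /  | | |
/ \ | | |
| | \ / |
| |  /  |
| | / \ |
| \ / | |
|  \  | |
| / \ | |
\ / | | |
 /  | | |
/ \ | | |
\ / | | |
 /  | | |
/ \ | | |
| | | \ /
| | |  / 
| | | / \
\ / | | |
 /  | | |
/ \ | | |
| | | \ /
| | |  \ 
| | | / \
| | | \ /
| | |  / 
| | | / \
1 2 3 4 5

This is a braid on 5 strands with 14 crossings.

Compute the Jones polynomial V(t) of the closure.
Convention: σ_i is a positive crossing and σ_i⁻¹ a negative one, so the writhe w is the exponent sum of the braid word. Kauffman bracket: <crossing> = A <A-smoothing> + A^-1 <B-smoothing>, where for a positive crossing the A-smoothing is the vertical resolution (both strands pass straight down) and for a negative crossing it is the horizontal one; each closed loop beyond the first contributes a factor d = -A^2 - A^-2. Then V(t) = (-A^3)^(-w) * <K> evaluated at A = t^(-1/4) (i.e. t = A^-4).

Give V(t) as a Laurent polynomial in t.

-t^9 + 3*t^8 - 4*t^7 + 5*t^6 - 6*t^5 + 5*t^4 - 4*t^3 + 3*t^2 - t + 1

Derivation:
Reading the diagram top to bottom ('/'-over between positions i,i+1 = s_i, '\'-over = s_i^-1): braid word = s4^-1 s4 s2^-1 s3 s4 s1 s3 s2^-1 s1 s1 s4 s1 s4^-1 s4.
The presented braid s4^-1 s4 s2^-1 s3 s4 s1 s3 s2^-1 s1 s1 s4 s1 s4^-1 s4 on 5 strands reduces by inverse Markov moves (closure unchanged at each step):
  Deconjugate: the word is γ·β·γ⁻¹ with γ = s4^-1 s4 (prefix) and γ⁻¹ = s4^-1 s4 (suffix); strip both.
Reduced to β = s2^-1 s3 s4 s1 s3 s2^-1 s1 s1 s4 s1 on 5 strands, 10 crossings.
Compute on β:
Braid: s2^-1 s3 s4 s1 s3 s2^-1 s1 s1 s4 s1 on 5 strands, 10 crossings.
Writhe w = (#positive) - (#negative) = 8 - 2 = 6.
State-sum expansion of <K>. There are 2^10 = 1024 states.
Smooth each crossing (0=||, 1=⌣⌢); contribution A^(Σ sign_k(1-2s_k)) * d^(L-1).
Tabulate the states by total A-exponent and number of loops L (A-exp: L × count):
  A^10: L=5 ×1
  A^8: L=4 ×10
  A^6: L=3 ×39, L=5 ×6
  A^4: L=2 ×68, L=4 ×51, L=6 ×1
  A^2: L=1 ×44, L=3 ×139, L=5 ×27
  A^0: L=2 ×126, L=4 ×118, L=6 ×8
  A^-2: L=1 ×11, L=3 ×140, L=5 ×58, L=7 ×1
  A^-4: L=2 ×19, L=4 ×85, L=6 ×16
  A^-6: L=3 ×15, L=5 ×28, L=7 ×2
  A^-8: L=4 ×6, L=6 ×4
  A^-10: L=5 ×1
Each group contributes A^e * Σ count * d^(L-1):
Powers of d = -A^2 - A^-2: d^2 = A^4 + 2 + A^-4; d^3 = -A^6 - 3*A^2 - 3*A^-2 - A^-6; d^4 = A^8 + 4*A^4 + 6 + 4*A^-4 + A^-8; d^5 = -A^10 - 5*A^6 - 10*A^2 - 10*A^-2 - 5*A^-6 - A^-10; d^6 = A^12 + 6*A^8 + 15*A^4 + 20 + 15*A^-4 + 6*A^-8 + A^-12.
  A^10 * (d^4) = A^18 + 4*A^14 + 6*A^10 + 4*A^6 + A^2
  A^8 * (10*d^3) = -10*A^14 - 30*A^10 - 30*A^6 - 10*A^2
  A^6 * (39*d^2 + 6*d^4) = 6*A^14 + 63*A^10 + 114*A^6 + 63*A^2 + 6*A^-2
  A^4 * (68*d + 51*d^3 + d^5) = -A^14 - 56*A^10 - 231*A^6 - 231*A^2 - 56*A^-2 - A^-6
  A^2 * (44 + 139*d^2 + 27*d^4) = 27*A^10 + 247*A^6 + 484*A^2 + 247*A^-2 + 27*A^-6
  A^0 * (126*d + 118*d^3 + 8*d^5) = -8*A^10 - 158*A^6 - 560*A^2 - 560*A^-2 - 158*A^-6 - 8*A^-10
  A^-2 * (11 + 140*d^2 + 58*d^4 + d^6) = A^10 + 64*A^6 + 387*A^2 + 659*A^-2 + 387*A^-6 + 64*A^-10 + A^-14
  A^-4 * (19*d + 85*d^3 + 16*d^5) = -16*A^6 - 165*A^2 - 434*A^-2 - 434*A^-6 - 165*A^-10 - 16*A^-14
  A^-6 * (15*d^2 + 28*d^4 + 2*d^6) = 2*A^6 + 40*A^2 + 157*A^-2 + 238*A^-6 + 157*A^-10 + 40*A^-14 + 2*A^-18
  A^-8 * (6*d^3 + 4*d^5) = -4*A^2 - 26*A^-2 - 58*A^-6 - 58*A^-10 - 26*A^-14 - 4*A^-18
  A^-10 * (d^4) = A^-2 + 4*A^-6 + 6*A^-10 + 4*A^-14 + A^-18
Summing the groups: <K> = A^18 - A^14 + 3*A^10 - 4*A^6 + 5*A^2 - 6*A^-2 + 5*A^-6 - 4*A^-10 + 3*A^-14 - A^-18
Normalise by the writhe: (-A^3)^(-w) = (-A^3)^(-6) = A^-18, so f(A) = A^-18 * <K> = 1 - A^-4 + 3*A^-8 - 4*A^-12 + 5*A^-16 - 6*A^-20 + 5*A^-24 - 4*A^-28 + 3*A^-32 - A^-36.
Substitute A = t^(-1/4), i.e. A^e → t^(-e/4): V(t) = -t^9 + 3*t^8 - 4*t^7 + 5*t^6 - 6*t^5 + 5*t^4 - 4*t^3 + 3*t^2 - t + 1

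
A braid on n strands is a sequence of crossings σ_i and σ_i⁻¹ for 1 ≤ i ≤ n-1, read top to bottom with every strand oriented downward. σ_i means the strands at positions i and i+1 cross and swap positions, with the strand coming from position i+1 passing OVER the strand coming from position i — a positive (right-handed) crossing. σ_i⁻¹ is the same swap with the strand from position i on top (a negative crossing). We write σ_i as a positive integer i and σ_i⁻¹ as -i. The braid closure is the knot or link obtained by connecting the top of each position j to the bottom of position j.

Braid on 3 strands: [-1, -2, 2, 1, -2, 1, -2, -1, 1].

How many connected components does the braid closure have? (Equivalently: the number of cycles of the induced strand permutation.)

Track the strand permutation on 3 strands, starting from identity.
  step 1: s1^-1 swaps positions 1,2 -> [2 1 3]
  step 2: s2^-1 swaps positions 2,3 -> [2 3 1]
  step 3: s2 swaps positions 2,3 -> [2 1 3]
  step 4: s1 swaps positions 1,2 -> [1 2 3]
  step 5: s2^-1 swaps positions 2,3 -> [1 3 2]
  step 6: s1 swaps positions 1,2 -> [3 1 2]
  step 7: s2^-1 swaps positions 2,3 -> [3 2 1]
  step 8: s1^-1 swaps positions 1,2 -> [2 3 1]
  step 9: s1 swaps positions 1,2 -> [3 2 1]
Final permutation (position -> original strand): [3 2 1]
Closure components = cycle count of this permutation = 2.

Answer: 2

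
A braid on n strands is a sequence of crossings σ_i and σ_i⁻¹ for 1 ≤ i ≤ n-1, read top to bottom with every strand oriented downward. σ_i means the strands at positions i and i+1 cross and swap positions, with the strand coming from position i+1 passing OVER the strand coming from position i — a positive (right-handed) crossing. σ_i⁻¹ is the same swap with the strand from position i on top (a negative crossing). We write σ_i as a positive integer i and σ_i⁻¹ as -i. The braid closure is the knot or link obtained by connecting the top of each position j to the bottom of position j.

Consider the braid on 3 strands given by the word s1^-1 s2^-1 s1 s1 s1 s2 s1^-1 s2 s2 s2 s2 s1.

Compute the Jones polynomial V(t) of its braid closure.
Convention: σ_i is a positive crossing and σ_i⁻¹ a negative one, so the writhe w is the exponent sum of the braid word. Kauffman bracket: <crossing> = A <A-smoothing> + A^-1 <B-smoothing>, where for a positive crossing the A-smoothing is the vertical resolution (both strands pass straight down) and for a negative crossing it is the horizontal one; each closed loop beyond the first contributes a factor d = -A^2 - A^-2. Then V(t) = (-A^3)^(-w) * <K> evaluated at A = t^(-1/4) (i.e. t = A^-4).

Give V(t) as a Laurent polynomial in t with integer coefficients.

-t^9 + 2*t^8 - 3*t^7 + 3*t^6 - 3*t^5 + 3*t^4 - t^3 + t^2

Derivation:
The presented braid s1^-1 s2^-1 s1 s1 s1 s2 s1^-1 s2 s2 s2 s2 s1 on 3 strands reduces by inverse Markov moves (closure unchanged at each step):
  Deconjugate: the word is γ·β·γ⁻¹ with γ = s1^-1 s2^-1 (prefix) and γ⁻¹ = s2 s1 (suffix); strip both.
Reduced to β = s1 s1 s1 s2 s1^-1 s2 s2 s2 on 3 strands, 8 crossings.
Compute on β:
Braid: s1 s1 s1 s2 s1^-1 s2 s2 s2 on 3 strands, 8 crossings.
Writhe w = (#positive) - (#negative) = 7 - 1 = 6.
State-sum expansion of <K>. There are 2^8 = 256 states.
Each crossing splits two ways (0=vertical, 1=horizontal). The state's weight is A^(#A-smoothings - #B-smoothings) * d^(loops - 1).
Tabulate the states by total A-exponent and number of loops L (A-exp: L × count):
  A^8: L=2 ×1
  A^6: L=1 ×4, L=3 ×4
  A^4: L=2 ×25, L=4 ×3
  A^2: L=1 ×21, L=3 ×34, L=5 ×1
  A^0: L=2 ×48, L=4 ×22
  A^-2: L=3 ×49, L=5 ×7
  A^-4: L=4 ×27, L=6 ×1
  A^-6: L=5 ×8
  A^-8: L=6 ×1
Each group contributes A^e * Σ count * d^(L-1):
Powers of d = -A^2 - A^-2: d^2 = A^4 + 2 + A^-4; d^3 = -A^6 - 3*A^2 - 3*A^-2 - A^-6; d^4 = A^8 + 4*A^4 + 6 + 4*A^-4 + A^-8; d^5 = -A^10 - 5*A^6 - 10*A^2 - 10*A^-2 - 5*A^-6 - A^-10.
  A^8 * (d) = -A^10 - A^6
  A^6 * (4 + 4*d^2) = 4*A^10 + 12*A^6 + 4*A^2
  A^4 * (25*d + 3*d^3) = -3*A^10 - 34*A^6 - 34*A^2 - 3*A^-2
  A^2 * (21 + 34*d^2 + d^4) = A^10 + 38*A^6 + 95*A^2 + 38*A^-2 + A^-6
  A^0 * (48*d + 22*d^3) = -22*A^6 - 114*A^2 - 114*A^-2 - 22*A^-6
  A^-2 * (49*d^2 + 7*d^4) = 7*A^6 + 77*A^2 + 140*A^-2 + 77*A^-6 + 7*A^-10
  A^-4 * (27*d^3 + d^5) = -A^6 - 32*A^2 - 91*A^-2 - 91*A^-6 - 32*A^-10 - A^-14
  A^-6 * (8*d^4) = 8*A^2 + 32*A^-2 + 48*A^-6 + 32*A^-10 + 8*A^-14
  A^-8 * (d^5) = -A^2 - 5*A^-2 - 10*A^-6 - 10*A^-10 - 5*A^-14 - A^-18
Summing the groups: <K> = A^10 - A^6 + 3*A^2 - 3*A^-2 + 3*A^-6 - 3*A^-10 + 2*A^-14 - A^-18
Normalise by the writhe: (-A^3)^(-w) = (-A^3)^(-6) = A^-18, so f(A) = A^-18 * <K> = A^-8 - A^-12 + 3*A^-16 - 3*A^-20 + 3*A^-24 - 3*A^-28 + 2*A^-32 - A^-36.
Substitute A = t^(-1/4), i.e. A^e → t^(-e/4): V(t) = -t^9 + 2*t^8 - 3*t^7 + 3*t^6 - 3*t^5 + 3*t^4 - t^3 + t^2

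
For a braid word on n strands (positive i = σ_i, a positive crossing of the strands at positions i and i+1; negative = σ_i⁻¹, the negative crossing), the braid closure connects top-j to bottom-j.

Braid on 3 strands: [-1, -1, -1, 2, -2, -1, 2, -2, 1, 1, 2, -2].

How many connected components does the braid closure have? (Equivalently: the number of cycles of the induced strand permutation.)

Track the strand permutation on 3 strands, starting from identity.
  step 1: s1^-1 swaps positions 1,2 -> [2 1 3]
  step 2: s1^-1 swaps positions 1,2 -> [1 2 3]
  step 3: s1^-1 swaps positions 1,2 -> [2 1 3]
  step 4: s2 swaps positions 2,3 -> [2 3 1]
  step 5: s2^-1 swaps positions 2,3 -> [2 1 3]
  step 6: s1^-1 swaps positions 1,2 -> [1 2 3]
  step 7: s2 swaps positions 2,3 -> [1 3 2]
  step 8: s2^-1 swaps positions 2,3 -> [1 2 3]
  step 9: s1 swaps positions 1,2 -> [2 1 3]
  step 10: s1 swaps positions 1,2 -> [1 2 3]
  step 11: s2 swaps positions 2,3 -> [1 3 2]
  step 12: s2^-1 swaps positions 2,3 -> [1 2 3]
Final permutation (position -> original strand): [1 2 3]
Closure components = cycle count of this permutation = 3.

Answer: 3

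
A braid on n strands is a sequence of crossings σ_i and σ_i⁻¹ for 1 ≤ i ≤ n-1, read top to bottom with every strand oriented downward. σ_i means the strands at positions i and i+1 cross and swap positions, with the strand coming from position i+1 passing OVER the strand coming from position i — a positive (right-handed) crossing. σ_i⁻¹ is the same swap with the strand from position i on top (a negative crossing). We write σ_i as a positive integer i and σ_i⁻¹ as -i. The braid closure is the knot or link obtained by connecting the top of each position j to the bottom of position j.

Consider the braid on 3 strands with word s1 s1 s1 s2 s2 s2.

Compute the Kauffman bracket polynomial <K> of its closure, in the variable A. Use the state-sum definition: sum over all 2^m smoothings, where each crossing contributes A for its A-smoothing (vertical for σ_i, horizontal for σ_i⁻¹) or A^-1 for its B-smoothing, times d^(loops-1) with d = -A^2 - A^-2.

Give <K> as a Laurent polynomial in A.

A^10 + 2*A^2 - 2*A^-2 + A^-6 - 2*A^-10 + A^-14

Derivation:
Braid: s1 s1 s1 s2 s2 s2 on 3 strands, 6 crossings.
Writhe w = (#positive) - (#negative) = 6 - 0 = 6.
State-sum expansion of <K>. There are 2^6 = 64 states.
For each crossing: s=0 is the vertical smoothing, s=1 horizontal. Crossing k contributes A^(sign_k * (1 - 2*s_k)); loop factor d = -A^2 - A^-2.
Tabulate the states by total A-exponent and number of loops L (A-exp: L × count):
  A^6: L=3 ×1
  A^4: L=2 ×6
  A^2: L=1 ×9, L=3 ×6
  A^0: L=2 ×18, L=4 ×2
  A^-2: L=3 ×15
  A^-4: L=4 ×6
  A^-6: L=5 ×1
Each group contributes A^e * Σ count * d^(L-1):
Powers of d = -A^2 - A^-2: d^2 = A^4 + 2 + A^-4; d^3 = -A^6 - 3*A^2 - 3*A^-2 - A^-6; d^4 = A^8 + 4*A^4 + 6 + 4*A^-4 + A^-8.
  A^6 * (d^2) = A^10 + 2*A^6 + A^2
  A^4 * (6*d) = -6*A^6 - 6*A^2
  A^2 * (9 + 6*d^2) = 6*A^6 + 21*A^2 + 6*A^-2
  A^0 * (18*d + 2*d^3) = -2*A^6 - 24*A^2 - 24*A^-2 - 2*A^-6
  A^-2 * (15*d^2) = 15*A^2 + 30*A^-2 + 15*A^-6
  A^-4 * (6*d^3) = -6*A^2 - 18*A^-2 - 18*A^-6 - 6*A^-10
  A^-6 * (d^4) = A^2 + 4*A^-2 + 6*A^-6 + 4*A^-10 + A^-14
Summing the groups: <K> = A^10 + 2*A^2 - 2*A^-2 + A^-6 - 2*A^-10 + A^-14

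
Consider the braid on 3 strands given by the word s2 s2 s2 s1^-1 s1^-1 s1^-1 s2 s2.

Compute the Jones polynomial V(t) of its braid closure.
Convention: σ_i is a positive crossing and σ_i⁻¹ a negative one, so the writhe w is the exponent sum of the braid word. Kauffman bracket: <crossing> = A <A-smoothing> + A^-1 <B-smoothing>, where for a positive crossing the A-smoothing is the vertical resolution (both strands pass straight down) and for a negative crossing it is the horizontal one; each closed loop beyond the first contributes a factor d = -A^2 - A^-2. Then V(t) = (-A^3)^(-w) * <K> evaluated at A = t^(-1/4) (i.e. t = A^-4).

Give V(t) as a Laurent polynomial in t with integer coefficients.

-t^6 + t^5 - 2*t^4 + 3*t^3 - 2*t^2 + 3*t - 1 + t^-1 - t^-2

Derivation:
Braid: s2 s2 s2 s1^-1 s1^-1 s1^-1 s2 s2 on 3 strands, 8 crossings.
Writhe w = (#positive) - (#negative) = 5 - 3 = 2.
State-sum expansion of <K>. There are 2^8 = 256 states.
Smooth each crossing (0=||, 1=⌣⌢); contribution A^(Σ sign_k(1-2s_k)) * d^(L-1).
Tabulate the states by total A-exponent and number of loops L (A-exp: L × count):
  A^8: L=4 ×1
  A^6: L=3 ×8
  A^4: L=2 ×18, L=4 ×10
  A^2: L=1 ×15, L=3 ×31, L=5 ×10
  A^0: L=2 ×35, L=4 ×30, L=6 ×5
  A^-2: L=3 ×40, L=5 ×15, L=7 ×1
  A^-4: L=4 ×25, L=6 ×3
  A^-6: L=5 ×8
  A^-8: L=6 ×1
Each group contributes A^e * Σ count * d^(L-1):
Powers of d = -A^2 - A^-2: d^2 = A^4 + 2 + A^-4; d^3 = -A^6 - 3*A^2 - 3*A^-2 - A^-6; d^4 = A^8 + 4*A^4 + 6 + 4*A^-4 + A^-8; d^5 = -A^10 - 5*A^6 - 10*A^2 - 10*A^-2 - 5*A^-6 - A^-10; d^6 = A^12 + 6*A^8 + 15*A^4 + 20 + 15*A^-4 + 6*A^-8 + A^-12.
  A^8 * (d^3) = -A^14 - 3*A^10 - 3*A^6 - A^2
  A^6 * (8*d^2) = 8*A^10 + 16*A^6 + 8*A^2
  A^4 * (18*d + 10*d^3) = -10*A^10 - 48*A^6 - 48*A^2 - 10*A^-2
  A^2 * (15 + 31*d^2 + 10*d^4) = 10*A^10 + 71*A^6 + 137*A^2 + 71*A^-2 + 10*A^-6
  A^0 * (35*d + 30*d^3 + 5*d^5) = -5*A^10 - 55*A^6 - 175*A^2 - 175*A^-2 - 55*A^-6 - 5*A^-10
  A^-2 * (40*d^2 + 15*d^4 + d^6) = A^10 + 21*A^6 + 115*A^2 + 190*A^-2 + 115*A^-6 + 21*A^-10 + A^-14
  A^-4 * (25*d^3 + 3*d^5) = -3*A^6 - 40*A^2 - 105*A^-2 - 105*A^-6 - 40*A^-10 - 3*A^-14
  A^-6 * (8*d^4) = 8*A^2 + 32*A^-2 + 48*A^-6 + 32*A^-10 + 8*A^-14
  A^-8 * (d^5) = -A^2 - 5*A^-2 - 10*A^-6 - 10*A^-10 - 5*A^-14 - A^-18
Summing the groups: <K> = -A^14 + A^10 - A^6 + 3*A^2 - 2*A^-2 + 3*A^-6 - 2*A^-10 + A^-14 - A^-18
Normalise by the writhe: (-A^3)^(-w) = (-A^3)^(-2) = A^-6, so f(A) = A^-6 * <K> = -A^8 + A^4 - 1 + 3*A^-4 - 2*A^-8 + 3*A^-12 - 2*A^-16 + A^-20 - A^-24.
Substitute A = t^(-1/4), i.e. A^e → t^(-e/4): V(t) = -t^6 + t^5 - 2*t^4 + 3*t^3 - 2*t^2 + 3*t - 1 + t^-1 - t^-2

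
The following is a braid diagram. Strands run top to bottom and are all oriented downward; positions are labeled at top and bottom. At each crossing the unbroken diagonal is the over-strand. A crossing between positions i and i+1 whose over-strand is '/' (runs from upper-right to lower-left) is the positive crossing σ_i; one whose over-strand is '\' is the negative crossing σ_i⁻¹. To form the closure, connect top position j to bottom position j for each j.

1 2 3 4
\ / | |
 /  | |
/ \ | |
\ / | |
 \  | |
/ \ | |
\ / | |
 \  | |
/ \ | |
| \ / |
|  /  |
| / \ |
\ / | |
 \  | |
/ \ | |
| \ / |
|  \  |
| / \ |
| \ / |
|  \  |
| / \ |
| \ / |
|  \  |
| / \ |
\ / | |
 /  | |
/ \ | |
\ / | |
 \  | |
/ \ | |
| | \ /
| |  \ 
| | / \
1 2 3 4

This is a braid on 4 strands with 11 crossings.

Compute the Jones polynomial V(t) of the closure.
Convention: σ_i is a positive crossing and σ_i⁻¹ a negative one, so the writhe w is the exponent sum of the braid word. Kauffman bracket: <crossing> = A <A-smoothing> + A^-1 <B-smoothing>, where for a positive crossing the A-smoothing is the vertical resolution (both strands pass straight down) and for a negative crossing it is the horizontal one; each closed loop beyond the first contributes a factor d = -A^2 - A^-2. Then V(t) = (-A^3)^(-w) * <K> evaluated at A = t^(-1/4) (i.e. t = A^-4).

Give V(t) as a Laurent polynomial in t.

t^-1 - t^-2 + 2*t^-3 - t^-4 + t^-5 - t^-6

Derivation:
Reading the diagram top to bottom ('/'-over between positions i,i+1 = s_i, '\'-over = s_i^-1): braid word = s1 s1^-1 s1^-1 s2 s1^-1 s2^-1 s2^-1 s2^-1 s1 s1^-1 s3^-1.
The presented braid s1 s1^-1 s1^-1 s2 s1^-1 s2^-1 s2^-1 s2^-1 s1 s1^-1 s3^-1 on 4 strands reduces by inverse Markov moves (closure unchanged at each step):
  Destabilize: the word has the form β·s3^-1 where s3^-1 occurs only as the final letter (β ∈ B_3); drop it and the last strand → 3 strands.
  Deconjugate: the word is γ·β·γ⁻¹ with γ = s1 s1^-1 (prefix) and γ⁻¹ = s1 s1^-1 (suffix); strip both.
Reduced to β = s1^-1 s2 s1^-1 s2^-1 s2^-1 s2^-1 on 3 strands, 6 crossings.
Compute on β:
Braid: s1^-1 s2 s1^-1 s2^-1 s2^-1 s2^-1 on 3 strands, 6 crossings.
Writhe w = (#positive) - (#negative) = 1 - 5 = -4.
Computing the Kauffman bracket via state sum. There are 2^6 = 64 states.
For each crossing: s=0 is the vertical smoothing, s=1 horizontal. Crossing k contributes A^(sign_k * (1 - 2*s_k)); loop factor d = -A^2 - A^-2.
Tabulate the states by total A-exponent and number of loops L (A-exp: L × count):
  A^6: L=4 ×1
  A^4: L=3 ×6
  A^2: L=2 ×12, L=4 ×3
  A^0: L=1 ×9, L=3 ×10, L=5 ×1
  A^-2: L=2 ×12, L=4 ×3
  A^-4: L=1 ×2, L=3 ×4
  A^-6: L=2 ×1
Each group contributes A^e * Σ count * d^(L-1):
Powers of d = -A^2 - A^-2: d^2 = A^4 + 2 + A^-4; d^3 = -A^6 - 3*A^2 - 3*A^-2 - A^-6; d^4 = A^8 + 4*A^4 + 6 + 4*A^-4 + A^-8.
  A^6 * (d^3) = -A^12 - 3*A^8 - 3*A^4 - 1
  A^4 * (6*d^2) = 6*A^8 + 12*A^4 + 6
  A^2 * (12*d + 3*d^3) = -3*A^8 - 21*A^4 - 21 - 3*A^-4
  A^0 * (9 + 10*d^2 + d^4) = A^8 + 14*A^4 + 35 + 14*A^-4 + A^-8
  A^-2 * (12*d + 3*d^3) = -3*A^4 - 21 - 21*A^-4 - 3*A^-8
  A^-4 * (2 + 4*d^2) = 4 + 10*A^-4 + 4*A^-8
  A^-6 * (d) = -A^-4 - A^-8
Summing the groups: <K> = -A^12 + A^8 - A^4 + 2 - A^-4 + A^-8
Normalise by the writhe: (-A^3)^(-w) = (-A^3)^(4) = A^12, so f(A) = A^12 * <K> = -A^24 + A^20 - A^16 + 2*A^12 - A^8 + A^4.
Substitute A = t^(-1/4), i.e. A^e → t^(-e/4): V(t) = t^-1 - t^-2 + 2*t^-3 - t^-4 + t^-5 - t^-6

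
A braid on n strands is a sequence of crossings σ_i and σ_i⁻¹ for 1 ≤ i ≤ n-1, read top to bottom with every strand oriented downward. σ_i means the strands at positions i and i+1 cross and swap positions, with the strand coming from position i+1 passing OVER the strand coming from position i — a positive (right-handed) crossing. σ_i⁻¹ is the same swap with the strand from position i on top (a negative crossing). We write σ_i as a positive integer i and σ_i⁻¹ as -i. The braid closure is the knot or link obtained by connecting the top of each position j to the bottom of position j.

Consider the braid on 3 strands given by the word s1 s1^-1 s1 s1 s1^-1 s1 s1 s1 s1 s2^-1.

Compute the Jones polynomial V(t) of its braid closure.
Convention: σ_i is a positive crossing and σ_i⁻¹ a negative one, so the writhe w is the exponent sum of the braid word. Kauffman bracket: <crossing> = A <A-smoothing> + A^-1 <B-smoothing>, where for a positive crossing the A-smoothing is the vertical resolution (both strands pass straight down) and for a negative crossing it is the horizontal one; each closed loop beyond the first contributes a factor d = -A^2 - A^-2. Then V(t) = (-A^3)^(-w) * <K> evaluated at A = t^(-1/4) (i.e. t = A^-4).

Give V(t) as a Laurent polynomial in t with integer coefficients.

The presented braid s1 s1^-1 s1 s1 s1^-1 s1 s1 s1 s1 s2^-1 on 3 strands reduces by inverse Markov moves (closure unchanged at each step):
  Destabilize: the word has the form β·s2^-1 where s2^-1 occurs only as the final letter (β ∈ B_2); drop it and the last strand → 2 strands.
Reduced to β = s1 s1^-1 s1 s1 s1^-1 s1 s1 s1 s1 on 2 strands, 9 crossings.
Compute on β:
First cancel adjacent σ_i σ_i⁻¹ pairs (Reidemeister II — same braid, same closure): s1 s1^-1 s1 s1 s1^-1 s1 s1 s1 s1 → s1 s1 s1 s1 s1.
Braid: s1 s1 s1 s1 s1 on 2 strands, 5 crossings.
Writhe w = (#positive) - (#negative) = 5 - 0 = 5.
Enumerate smoothing states for the bracket polynomial. There are 2^5 = 32 states.
Each crossing splits two ways (0=vertical, 1=horizontal). The state's weight is A^(#A-smoothings - #B-smoothings) * d^(loops - 1).
  state 00000: A-exp=+5, loops=2, term = A^5 * d^1
  state 00001: A-exp=+3, loops=1, term = A^3 * d^0
  state 00010: A-exp=+3, loops=1, term = A^3 * d^0
  state 00011: A-exp=+1, loops=2, term = A^1 * d^1
  state 00100: A-exp=+3, loops=1, term = A^3 * d^0
  state 00101: A-exp=+1, loops=2, term = A^1 * d^1
  state 00110: A-exp=+1, loops=2, term = A^1 * d^1
  state 00111: A-exp=-1, loops=3, term = A^-1 * d^2
  state 01000: A-exp=+3, loops=1, term = A^3 * d^0
  state 01001: A-exp=+1, loops=2, term = A^1 * d^1
  state 01010: A-exp=+1, loops=2, term = A^1 * d^1
  state 01011: A-exp=-1, loops=3, term = A^-1 * d^2
  state 01100: A-exp=+1, loops=2, term = A^1 * d^1
  state 01101: A-exp=-1, loops=3, term = A^-1 * d^2
  state 01110: A-exp=-1, loops=3, term = A^-1 * d^2
  state 01111: A-exp=-3, loops=4, term = A^-3 * d^3
  state 10000: A-exp=+3, loops=1, term = A^3 * d^0
  state 10001: A-exp=+1, loops=2, term = A^1 * d^1
  state 10010: A-exp=+1, loops=2, term = A^1 * d^1
  state 10011: A-exp=-1, loops=3, term = A^-1 * d^2
  state 10100: A-exp=+1, loops=2, term = A^1 * d^1
  state 10101: A-exp=-1, loops=3, term = A^-1 * d^2
  state 10110: A-exp=-1, loops=3, term = A^-1 * d^2
  state 10111: A-exp=-3, loops=4, term = A^-3 * d^3
  state 11000: A-exp=+1, loops=2, term = A^1 * d^1
  state 11001: A-exp=-1, loops=3, term = A^-1 * d^2
  state 11010: A-exp=-1, loops=3, term = A^-1 * d^2
  state 11011: A-exp=-3, loops=4, term = A^-3 * d^3
  state 11100: A-exp=-1, loops=3, term = A^-1 * d^2
  state 11101: A-exp=-3, loops=4, term = A^-3 * d^3
  state 11110: A-exp=-3, loops=4, term = A^-3 * d^3
  state 11111: A-exp=-5, loops=5, term = A^-5 * d^4
Collect the terms by A-exponent (count of states per loop number):
Powers of d = -A^2 - A^-2: d^2 = A^4 + 2 + A^-4; d^3 = -A^6 - 3*A^2 - 3*A^-2 - A^-6; d^4 = A^8 + 4*A^4 + 6 + 4*A^-4 + A^-8.
  A^5 * (d) = -A^7 - A^3
  A^3 * (5) = 5*A^3
  A^1 * (10*d) = -10*A^3 - 10*A^-1
  A^-1 * (10*d^2) = 10*A^3 + 20*A^-1 + 10*A^-5
  A^-3 * (5*d^3) = -5*A^3 - 15*A^-1 - 15*A^-5 - 5*A^-9
  A^-5 * (d^4) = A^3 + 4*A^-1 + 6*A^-5 + 4*A^-9 + A^-13
Summing the groups: <K> = -A^7 - A^-1 + A^-5 - A^-9 + A^-13
Normalise by the writhe: (-A^3)^(-w) = (-A^3)^(-5) = -A^-15, so f(A) = -A^-15 * <K> = A^-8 + A^-16 - A^-20 + A^-24 - A^-28.
Substitute A = t^(-1/4), i.e. A^e → t^(-e/4): V(t) = -t^7 + t^6 - t^5 + t^4 + t^2

Answer: -t^7 + t^6 - t^5 + t^4 + t^2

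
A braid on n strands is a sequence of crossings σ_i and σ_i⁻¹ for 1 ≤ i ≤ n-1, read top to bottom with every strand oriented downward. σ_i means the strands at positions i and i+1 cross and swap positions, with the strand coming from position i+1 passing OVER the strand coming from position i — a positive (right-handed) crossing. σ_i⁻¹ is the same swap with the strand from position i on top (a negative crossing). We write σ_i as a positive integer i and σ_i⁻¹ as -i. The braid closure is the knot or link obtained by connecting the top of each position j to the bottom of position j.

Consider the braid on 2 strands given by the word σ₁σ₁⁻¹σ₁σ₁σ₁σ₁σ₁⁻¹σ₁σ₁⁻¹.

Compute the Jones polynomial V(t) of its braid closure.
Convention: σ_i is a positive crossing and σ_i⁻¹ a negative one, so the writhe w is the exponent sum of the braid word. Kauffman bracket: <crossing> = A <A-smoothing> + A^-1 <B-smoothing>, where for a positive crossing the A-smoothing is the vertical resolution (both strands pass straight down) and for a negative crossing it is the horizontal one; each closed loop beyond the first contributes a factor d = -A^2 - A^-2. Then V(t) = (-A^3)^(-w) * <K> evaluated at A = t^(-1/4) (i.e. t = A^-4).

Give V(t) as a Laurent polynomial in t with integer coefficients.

The presented braid s1 s1^-1 s1 s1 s1 s1 s1^-1 s1 s1^-1 on 2 strands reduces by inverse Markov moves (closure unchanged at each step):
  Deconjugate: the word is γ·β·γ⁻¹ with γ = s1 (prefix) and γ⁻¹ = s1^-1 (suffix); strip both.
  Deconjugate: the word is γ·β·γ⁻¹ with γ = s1^-1 s1 (prefix) and γ⁻¹ = s1^-1 s1 (suffix); strip both.
Reduced to β = s1 s1 s1 on 2 strands, 3 crossings.
Compute on β:
Braid: s1 s1 s1 on 2 strands, 3 crossings.
Writhe w = (#positive) - (#negative) = 3 - 0 = 3.
Computing the Kauffman bracket via state sum. There are 2^3 = 8 states.
Smooth each crossing (0=||, 1=⌣⌢); contribution A^(Σ sign_k(1-2s_k)) * d^(L-1).
  state 000: A-exp=+3, loops=2, term = A^3 * d^1
  state 001: A-exp=+1, loops=1, term = A^1 * d^0
  state 010: A-exp=+1, loops=1, term = A^1 * d^0
  state 011: A-exp=-1, loops=2, term = A^-1 * d^1
  state 100: A-exp=+1, loops=1, term = A^1 * d^0
  state 101: A-exp=-1, loops=2, term = A^-1 * d^1
  state 110: A-exp=-1, loops=2, term = A^-1 * d^1
  state 111: A-exp=-3, loops=3, term = A^-3 * d^2
Collect the terms by A-exponent (count of states per loop number):
Powers of d = -A^2 - A^-2: d^2 = A^4 + 2 + A^-4.
  A^3 * (d) = -A^5 - A
  A^1 * (3) = 3*A
  A^-1 * (3*d) = -3*A - 3*A^-3
  A^-3 * (d^2) = A + 2*A^-3 + A^-7
Summing the groups: <K> = -A^5 - A^-3 + A^-7
Normalise by the writhe: (-A^3)^(-w) = (-A^3)^(-3) = -A^-9, so f(A) = -A^-9 * <K> = A^-4 + A^-12 - A^-16.
Substitute A = t^(-1/4), i.e. A^e → t^(-e/4): V(t) = -t^4 + t^3 + t

Answer: -t^4 + t^3 + t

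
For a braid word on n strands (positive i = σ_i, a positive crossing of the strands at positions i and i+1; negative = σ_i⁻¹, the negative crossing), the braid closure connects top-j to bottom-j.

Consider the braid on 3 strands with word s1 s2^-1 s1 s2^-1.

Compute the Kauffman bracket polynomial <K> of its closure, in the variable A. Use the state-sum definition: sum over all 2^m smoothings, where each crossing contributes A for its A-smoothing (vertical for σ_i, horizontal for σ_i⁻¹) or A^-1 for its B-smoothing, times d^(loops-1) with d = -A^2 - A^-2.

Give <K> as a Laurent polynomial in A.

Braid: s1 s2^-1 s1 s2^-1 on 3 strands, 4 crossings.
Writhe w = (#positive) - (#negative) = 2 - 2 = 0.
Enumerate smoothing states for the bracket polynomial. There are 2^4 = 16 states.
Each crossing splits two ways (0=vertical, 1=horizontal). The state's weight is A^(#A-smoothings - #B-smoothings) * d^(loops - 1).
  state 0000: A-exp=+0, loops=3, term = A^0 * d^2
  state 0001: A-exp=+2, loops=2, term = A^2 * d^1
  state 0010: A-exp=-2, loops=2, term = A^-2 * d^1
  state 0011: A-exp=+0, loops=1, term = A^0 * d^0
  state 0100: A-exp=+2, loops=2, term = A^2 * d^1
  state 0101: A-exp=+4, loops=3, term = A^4 * d^2
  state 0110: A-exp=+0, loops=1, term = A^0 * d^0
  state 0111: A-exp=+2, loops=2, term = A^2 * d^1
  state 1000: A-exp=-2, loops=2, term = A^-2 * d^1
  state 1001: A-exp=+0, loops=1, term = A^0 * d^0
  state 1010: A-exp=-4, loops=3, term = A^-4 * d^2
  state 1011: A-exp=-2, loops=2, term = A^-2 * d^1
  state 1100: A-exp=+0, loops=1, term = A^0 * d^0
  state 1101: A-exp=+2, loops=2, term = A^2 * d^1
  state 1110: A-exp=-2, loops=2, term = A^-2 * d^1
  state 1111: A-exp=+0, loops=1, term = A^0 * d^0
Collect the terms by A-exponent (count of states per loop number):
Powers of d = -A^2 - A^-2: d^2 = A^4 + 2 + A^-4.
  A^4 * (d^2) = A^8 + 2*A^4 + 1
  A^2 * (4*d) = -4*A^4 - 4
  A^0 * (5 + d^2) = A^4 + 7 + A^-4
  A^-2 * (4*d) = -4 - 4*A^-4
  A^-4 * (d^2) = 1 + 2*A^-4 + A^-8
Summing the groups: <K> = A^8 - A^4 + 1 - A^-4 + A^-8

Answer: A^8 - A^4 + 1 - A^-4 + A^-8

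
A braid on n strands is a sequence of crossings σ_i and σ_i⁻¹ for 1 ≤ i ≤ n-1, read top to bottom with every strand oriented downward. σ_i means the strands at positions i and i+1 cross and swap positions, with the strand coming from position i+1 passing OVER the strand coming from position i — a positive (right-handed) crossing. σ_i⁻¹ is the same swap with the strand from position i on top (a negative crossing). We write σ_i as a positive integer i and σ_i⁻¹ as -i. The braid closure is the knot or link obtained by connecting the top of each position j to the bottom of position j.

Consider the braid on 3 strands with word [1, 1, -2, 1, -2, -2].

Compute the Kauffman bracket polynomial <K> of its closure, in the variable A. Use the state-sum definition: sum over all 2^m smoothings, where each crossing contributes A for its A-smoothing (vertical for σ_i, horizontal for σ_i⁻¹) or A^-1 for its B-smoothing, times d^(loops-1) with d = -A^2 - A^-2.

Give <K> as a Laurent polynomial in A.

-A^12 + 2*A^8 - 2*A^4 + 3 - 2*A^-4 + 2*A^-8 - A^-12

Derivation:
Braid: s1 s1 s2^-1 s1 s2^-1 s2^-1 on 3 strands, 6 crossings.
Writhe w = (#positive) - (#negative) = 3 - 3 = 0.
Enumerate smoothing states for the bracket polynomial. There are 2^6 = 64 states.
For each crossing: s=0 is the vertical smoothing, s=1 horizontal. Crossing k contributes A^(sign_k * (1 - 2*s_k)); loop factor d = -A^2 - A^-2.
Tabulate the states by total A-exponent and number of loops L (A-exp: L × count):
  A^6: L=4 ×1
  A^4: L=3 ×6
  A^2: L=2 ×14, L=4 ×1
  A^0: L=1 ×13, L=3 ×7
  A^-2: L=2 ×14, L=4 ×1
  A^-4: L=3 ×6
  A^-6: L=4 ×1
Each group contributes A^e * Σ count * d^(L-1):
Powers of d = -A^2 - A^-2: d^2 = A^4 + 2 + A^-4; d^3 = -A^6 - 3*A^2 - 3*A^-2 - A^-6.
  A^6 * (d^3) = -A^12 - 3*A^8 - 3*A^4 - 1
  A^4 * (6*d^2) = 6*A^8 + 12*A^4 + 6
  A^2 * (14*d + d^3) = -A^8 - 17*A^4 - 17 - A^-4
  A^0 * (13 + 7*d^2) = 7*A^4 + 27 + 7*A^-4
  A^-2 * (14*d + d^3) = -A^4 - 17 - 17*A^-4 - A^-8
  A^-4 * (6*d^2) = 6 + 12*A^-4 + 6*A^-8
  A^-6 * (d^3) = -1 - 3*A^-4 - 3*A^-8 - A^-12
Summing the groups: <K> = -A^12 + 2*A^8 - 2*A^4 + 3 - 2*A^-4 + 2*A^-8 - A^-12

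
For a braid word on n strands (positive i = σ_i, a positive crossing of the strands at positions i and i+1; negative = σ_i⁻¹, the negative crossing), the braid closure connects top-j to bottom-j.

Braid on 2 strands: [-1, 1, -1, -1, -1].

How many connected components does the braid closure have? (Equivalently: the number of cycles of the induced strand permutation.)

1

Derivation:
Track the strand permutation on 2 strands, starting from identity.
  step 1: s1^-1 swaps positions 1,2 -> [2 1]
  step 2: s1 swaps positions 1,2 -> [1 2]
  step 3: s1^-1 swaps positions 1,2 -> [2 1]
  step 4: s1^-1 swaps positions 1,2 -> [1 2]
  step 5: s1^-1 swaps positions 1,2 -> [2 1]
Final permutation (position -> original strand): [2 1]
Closure components = cycle count of this permutation = 1.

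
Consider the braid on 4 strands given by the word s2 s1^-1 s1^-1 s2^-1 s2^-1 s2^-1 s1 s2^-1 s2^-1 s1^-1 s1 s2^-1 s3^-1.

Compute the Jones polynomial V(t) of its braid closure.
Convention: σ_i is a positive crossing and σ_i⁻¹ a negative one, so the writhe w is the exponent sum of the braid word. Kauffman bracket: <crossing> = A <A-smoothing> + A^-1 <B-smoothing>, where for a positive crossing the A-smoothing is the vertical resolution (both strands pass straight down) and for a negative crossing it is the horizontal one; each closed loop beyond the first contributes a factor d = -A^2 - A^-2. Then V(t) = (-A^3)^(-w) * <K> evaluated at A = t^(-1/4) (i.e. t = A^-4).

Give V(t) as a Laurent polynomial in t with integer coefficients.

The presented braid s2 s1^-1 s1^-1 s2^-1 s2^-1 s2^-1 s1 s2^-1 s2^-1 s1^-1 s1 s2^-1 s3^-1 on 4 strands reduces by inverse Markov moves (closure unchanged at each step):
  Destabilize: the word has the form β·s3^-1 where s3^-1 occurs only as the final letter (β ∈ B_3); drop it and the last strand → 3 strands.
  Deconjugate: the word is γ·β·γ⁻¹ with γ = s2 (prefix) and γ⁻¹ = s2^-1 (suffix); strip both.
  Deconjugate: the word is γ·β·γ⁻¹ with γ = s1^-1 (prefix) and γ⁻¹ = s1 (suffix); strip both.
Reduced to β = s1^-1 s2^-1 s2^-1 s2^-1 s1 s2^-1 s2^-1 s1^-1 on 3 strands, 8 crossings.
Compute on β:
Braid: s1^-1 s2^-1 s2^-1 s2^-1 s1 s2^-1 s2^-1 s1^-1 on 3 strands, 8 crossings.
Writhe w = (#positive) - (#negative) = 1 - 7 = -6.
Computing the Kauffman bracket via state sum. There are 2^8 = 256 states.
For each crossing: s=0 is the vertical smoothing, s=1 horizontal. Crossing k contributes A^(sign_k * (1 - 2*s_k)); loop factor d = -A^2 - A^-2.
Tabulate the states by total A-exponent and number of loops L (A-exp: L × count):
  A^8: L=6 ×1
  A^6: L=5 ×8
  A^4: L=4 ×27, L=6 ×1
  A^2: L=3 ×49, L=5 ×7
  A^0: L=2 ×49, L=4 ×21
  A^-2: L=1 ×22, L=3 ×34
  A^-4: L=2 ×27, L=4 ×1
  A^-6: L=1 ×5, L=3 ×3
  A^-8: L=2 ×1
Each group contributes A^e * Σ count * d^(L-1):
Powers of d = -A^2 - A^-2: d^2 = A^4 + 2 + A^-4; d^3 = -A^6 - 3*A^2 - 3*A^-2 - A^-6; d^4 = A^8 + 4*A^4 + 6 + 4*A^-4 + A^-8; d^5 = -A^10 - 5*A^6 - 10*A^2 - 10*A^-2 - 5*A^-6 - A^-10.
  A^8 * (d^5) = -A^18 - 5*A^14 - 10*A^10 - 10*A^6 - 5*A^2 - A^-2
  A^6 * (8*d^4) = 8*A^14 + 32*A^10 + 48*A^6 + 32*A^2 + 8*A^-2
  A^4 * (27*d^3 + d^5) = -A^14 - 32*A^10 - 91*A^6 - 91*A^2 - 32*A^-2 - A^-6
  A^2 * (49*d^2 + 7*d^4) = 7*A^10 + 77*A^6 + 140*A^2 + 77*A^-2 + 7*A^-6
  A^0 * (49*d + 21*d^3) = -21*A^6 - 112*A^2 - 112*A^-2 - 21*A^-6
  A^-2 * (22 + 34*d^2) = 34*A^2 + 90*A^-2 + 34*A^-6
  A^-4 * (27*d + d^3) = -A^2 - 30*A^-2 - 30*A^-6 - A^-10
  A^-6 * (5 + 3*d^2) = 3*A^-2 + 11*A^-6 + 3*A^-10
  A^-8 * (d) = -A^-6 - A^-10
Summing the groups: <K> = -A^18 + 2*A^14 - 3*A^10 + 3*A^6 - 3*A^2 + 3*A^-2 - A^-6 + A^-10
Normalise by the writhe: (-A^3)^(-w) = (-A^3)^(6) = A^18, so f(A) = A^18 * <K> = -A^36 + 2*A^32 - 3*A^28 + 3*A^24 - 3*A^20 + 3*A^16 - A^12 + A^8.
Substitute A = t^(-1/4), i.e. A^e → t^(-e/4): V(t) = t^-2 - t^-3 + 3*t^-4 - 3*t^-5 + 3*t^-6 - 3*t^-7 + 2*t^-8 - t^-9

Answer: t^-2 - t^-3 + 3*t^-4 - 3*t^-5 + 3*t^-6 - 3*t^-7 + 2*t^-8 - t^-9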